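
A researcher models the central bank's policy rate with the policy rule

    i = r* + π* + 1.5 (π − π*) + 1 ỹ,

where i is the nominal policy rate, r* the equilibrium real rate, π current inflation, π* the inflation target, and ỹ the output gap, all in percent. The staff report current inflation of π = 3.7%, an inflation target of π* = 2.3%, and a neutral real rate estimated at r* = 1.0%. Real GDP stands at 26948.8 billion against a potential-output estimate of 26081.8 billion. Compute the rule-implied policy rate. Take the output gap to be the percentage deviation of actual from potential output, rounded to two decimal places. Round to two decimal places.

8.72%

Output gap = 100 × (26948.8 − 26081.8) / 26081.8 = 3.32%.
i = 1.00 + 2.30 + 1.5 × (3.70 − 2.30) + 1 × 3.32
   = 1.00 + 2.3 + 2.1 + 3.32 = 8.72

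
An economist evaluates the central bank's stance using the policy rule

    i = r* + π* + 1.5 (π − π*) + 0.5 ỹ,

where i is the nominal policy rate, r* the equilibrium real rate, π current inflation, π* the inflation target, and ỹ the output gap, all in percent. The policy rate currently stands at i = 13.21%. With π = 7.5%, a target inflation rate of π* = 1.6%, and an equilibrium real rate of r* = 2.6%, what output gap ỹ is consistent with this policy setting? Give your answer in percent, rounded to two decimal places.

0.32%

0.5 ỹ = 13.21 − 2.6 − 1.6 − 1.5 × (7.5 − 1.6) = 0.16
ỹ = 0.16 / 0.5 = 0.32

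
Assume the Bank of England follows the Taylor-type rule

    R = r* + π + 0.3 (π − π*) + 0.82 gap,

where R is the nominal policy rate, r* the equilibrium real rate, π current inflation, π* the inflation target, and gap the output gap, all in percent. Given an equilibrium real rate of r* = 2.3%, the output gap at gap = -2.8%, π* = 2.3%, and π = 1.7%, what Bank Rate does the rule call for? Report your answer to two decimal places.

1.52%

R = 2.3 + 1.7 + 0.3 × (1.7 − 2.3) + 0.82 × (-2.8)
   = 2.3 + 1.7 − 0.18 − 2.296 = 1.52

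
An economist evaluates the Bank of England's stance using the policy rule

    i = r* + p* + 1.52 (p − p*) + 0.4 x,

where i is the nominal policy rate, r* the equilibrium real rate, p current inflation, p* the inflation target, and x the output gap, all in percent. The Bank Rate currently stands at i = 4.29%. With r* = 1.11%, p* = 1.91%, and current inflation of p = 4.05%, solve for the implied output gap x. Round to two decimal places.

0.4 x = 4.29 − 1.11 − 1.91 − 1.52 × (4.05 − 1.91) = -1.9828
x = -1.9828 / 0.4 = -4.96

-4.96%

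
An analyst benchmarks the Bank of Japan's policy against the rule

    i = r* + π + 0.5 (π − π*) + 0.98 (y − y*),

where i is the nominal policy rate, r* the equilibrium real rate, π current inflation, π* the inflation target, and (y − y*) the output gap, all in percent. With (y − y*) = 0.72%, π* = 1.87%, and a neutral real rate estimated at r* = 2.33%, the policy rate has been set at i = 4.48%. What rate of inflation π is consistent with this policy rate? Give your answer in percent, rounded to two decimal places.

Collecting π: i = r* + (1 + 0.5) π − 0.5 π* + 0.98 (y − y*)
1.5 π = 4.48 − 2.33 + 0.5 × 1.87 − 0.98 × 0.72 = 2.3794
π = 2.3794 / 1.5 = 1.59

1.59%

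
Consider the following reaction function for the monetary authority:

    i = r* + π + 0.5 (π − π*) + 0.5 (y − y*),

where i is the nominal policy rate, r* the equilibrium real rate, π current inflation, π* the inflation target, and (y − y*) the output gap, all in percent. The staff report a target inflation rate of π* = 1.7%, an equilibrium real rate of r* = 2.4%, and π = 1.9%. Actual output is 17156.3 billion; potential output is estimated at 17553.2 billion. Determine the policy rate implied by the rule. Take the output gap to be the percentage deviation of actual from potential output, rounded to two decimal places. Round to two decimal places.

3.27%

Output gap = 100 × (17156.3 − 17553.2) / 17553.2 = -2.26%.
i = 2.40 + 1.90 + 0.5 × (1.90 − 1.70) + 0.5 × (-2.26)
   = 2.40 + 1.9 + 0.1 − 1.13 = 3.27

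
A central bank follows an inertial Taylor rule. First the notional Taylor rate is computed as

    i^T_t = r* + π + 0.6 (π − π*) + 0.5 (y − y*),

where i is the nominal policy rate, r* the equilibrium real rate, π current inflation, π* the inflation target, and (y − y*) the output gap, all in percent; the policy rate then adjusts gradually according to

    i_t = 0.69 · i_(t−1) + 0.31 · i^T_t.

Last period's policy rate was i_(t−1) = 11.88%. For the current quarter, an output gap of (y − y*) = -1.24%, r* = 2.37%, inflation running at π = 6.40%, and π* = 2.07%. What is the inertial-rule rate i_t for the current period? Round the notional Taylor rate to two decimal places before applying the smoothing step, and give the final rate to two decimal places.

11.53%

i^T_t = 2.37 + 6.40 + 0.6 × (6.40 − 2.07) + 0.5 × (-1.24)
   = 2.37 + 6.4 + 2.598 − 0.62 = 10.75
i_t = 0.69 × 11.88 + 0.31 × 10.75 = 8.1972 + 3.3325 = 11.53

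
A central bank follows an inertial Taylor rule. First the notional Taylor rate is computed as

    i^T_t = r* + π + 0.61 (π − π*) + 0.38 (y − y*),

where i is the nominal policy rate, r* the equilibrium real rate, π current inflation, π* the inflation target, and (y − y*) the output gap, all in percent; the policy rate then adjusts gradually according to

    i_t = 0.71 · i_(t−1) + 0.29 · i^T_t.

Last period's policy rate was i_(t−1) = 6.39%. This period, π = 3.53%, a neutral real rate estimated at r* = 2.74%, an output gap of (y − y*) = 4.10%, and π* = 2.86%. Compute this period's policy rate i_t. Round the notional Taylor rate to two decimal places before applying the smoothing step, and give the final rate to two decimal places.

6.93%

i^T_t = 2.74 + 3.53 + 0.61 × (3.53 − 2.86) + 0.38 × 4.10
   = 2.74 + 3.53 + 0.4087 + 1.558 = 8.24
i_t = 0.71 × 6.39 + 0.29 × 8.24 = 4.5369 + 2.3896 = 6.93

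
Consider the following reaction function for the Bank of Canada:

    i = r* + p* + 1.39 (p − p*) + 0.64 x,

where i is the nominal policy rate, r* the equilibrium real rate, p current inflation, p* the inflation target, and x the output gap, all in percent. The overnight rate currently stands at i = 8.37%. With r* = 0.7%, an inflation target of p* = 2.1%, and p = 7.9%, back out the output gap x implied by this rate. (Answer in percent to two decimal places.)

-3.89%

0.64 x = 8.37 − 0.7 − 2.1 − 1.39 × (7.9 − 2.1) = -2.492
x = -2.492 / 0.64 = -3.89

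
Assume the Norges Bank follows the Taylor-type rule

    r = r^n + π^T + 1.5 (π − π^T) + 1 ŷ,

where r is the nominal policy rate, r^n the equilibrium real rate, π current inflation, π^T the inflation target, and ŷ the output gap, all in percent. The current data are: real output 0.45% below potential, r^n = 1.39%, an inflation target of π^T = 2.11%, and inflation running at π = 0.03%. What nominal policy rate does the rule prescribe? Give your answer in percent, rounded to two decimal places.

-0.07%

Output 0.45% below potential → ŷ = -0.45.
r = 1.39 + 2.11 + 1.5 × (0.03 − 2.11) + 1 × (-0.45)
   = 1.39 + 2.11 − 3.12 − 0.45 = -0.07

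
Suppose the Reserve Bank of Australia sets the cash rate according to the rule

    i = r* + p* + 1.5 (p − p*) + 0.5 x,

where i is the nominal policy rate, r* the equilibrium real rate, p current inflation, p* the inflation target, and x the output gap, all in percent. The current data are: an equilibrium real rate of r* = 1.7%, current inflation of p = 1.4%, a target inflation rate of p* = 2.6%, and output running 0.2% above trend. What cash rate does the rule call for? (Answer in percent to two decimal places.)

2.60%

Output 0.2% above potential → x = 0.2.
i = 1.7 + 2.6 + 1.5 × (1.4 − 2.6) + 0.5 × 0.2
   = 1.7 + 2.6 − 1.8 + 0.1 = 2.60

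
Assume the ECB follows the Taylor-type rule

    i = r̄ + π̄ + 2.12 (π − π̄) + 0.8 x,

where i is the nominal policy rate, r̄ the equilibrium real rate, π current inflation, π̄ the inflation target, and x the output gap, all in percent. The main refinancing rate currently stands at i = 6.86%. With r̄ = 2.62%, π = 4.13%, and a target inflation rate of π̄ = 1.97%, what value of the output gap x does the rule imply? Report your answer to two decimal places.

0.8 x = 6.86 − 2.62 − 1.97 − 2.12 × (4.13 − 1.97) = -2.3092
x = -2.3092 / 0.8 = -2.89

-2.89%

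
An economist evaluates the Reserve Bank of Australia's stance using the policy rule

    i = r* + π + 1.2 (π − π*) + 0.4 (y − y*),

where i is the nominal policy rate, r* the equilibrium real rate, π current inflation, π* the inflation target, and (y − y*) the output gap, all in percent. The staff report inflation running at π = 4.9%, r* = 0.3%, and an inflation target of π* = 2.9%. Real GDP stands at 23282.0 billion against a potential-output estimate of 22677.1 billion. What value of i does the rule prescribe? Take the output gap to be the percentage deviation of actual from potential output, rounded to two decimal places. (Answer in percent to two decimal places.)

Output gap = 100 × (23282.0 − 22677.1) / 22677.1 = 2.67%.
i = 0.30 + 4.90 + 1.2 × (4.90 − 2.90) + 0.4 × 2.67
   = 0.30 + 4.9 + 2.4 + 1.068 = 8.67

8.67%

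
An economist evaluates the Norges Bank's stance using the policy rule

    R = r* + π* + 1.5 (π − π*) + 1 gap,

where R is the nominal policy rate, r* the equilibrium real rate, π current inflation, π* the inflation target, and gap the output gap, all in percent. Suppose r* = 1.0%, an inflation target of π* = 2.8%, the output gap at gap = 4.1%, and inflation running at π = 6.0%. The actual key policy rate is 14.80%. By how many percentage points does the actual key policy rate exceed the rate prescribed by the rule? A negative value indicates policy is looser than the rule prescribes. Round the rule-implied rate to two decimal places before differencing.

R = 1.0 + 2.8 + 1.5 × (6.0 − 2.8) + 1 × 4.1
   = 1.0 + 2.8 + 4.8 + 4.1 = 12.70
Deviation = 14.80 − 12.70 = 2.10 pp.

2.10 pp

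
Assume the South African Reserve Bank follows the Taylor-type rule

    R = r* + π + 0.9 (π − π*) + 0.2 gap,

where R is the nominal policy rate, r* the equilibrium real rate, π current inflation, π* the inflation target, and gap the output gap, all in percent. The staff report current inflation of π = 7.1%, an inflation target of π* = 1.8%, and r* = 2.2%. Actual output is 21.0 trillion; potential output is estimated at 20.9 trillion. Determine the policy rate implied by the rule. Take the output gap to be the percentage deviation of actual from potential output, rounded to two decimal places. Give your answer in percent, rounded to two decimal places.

Output gap = 100 × (21.0 − 20.9) / 20.9 = 0.48%.
R = 2.20 + 7.10 + 0.9 × (7.10 − 1.80) + 0.2 × 0.48
   = 2.20 + 7.1 + 4.77 + 0.096 = 14.17

14.17%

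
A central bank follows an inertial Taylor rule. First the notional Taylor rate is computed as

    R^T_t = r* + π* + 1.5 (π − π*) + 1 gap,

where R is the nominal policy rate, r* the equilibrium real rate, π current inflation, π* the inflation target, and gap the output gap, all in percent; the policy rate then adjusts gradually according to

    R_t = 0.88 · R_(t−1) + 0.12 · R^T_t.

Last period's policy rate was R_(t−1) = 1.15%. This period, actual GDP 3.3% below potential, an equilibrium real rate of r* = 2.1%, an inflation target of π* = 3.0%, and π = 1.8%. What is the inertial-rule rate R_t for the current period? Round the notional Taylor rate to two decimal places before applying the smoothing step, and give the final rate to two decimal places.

1.01%

Output 3.3% below potential → gap = -3.3.
R^T_t = 2.1 + 3.0 + 1.5 × (1.8 − 3.0) + 1 × (-3.3)
   = 2.1 + 3 − 1.8 − 3.3 = 0.00
R_t = 0.88 × 1.15 + 0.12 × 0.00 = 1.012 + 0 = 1.01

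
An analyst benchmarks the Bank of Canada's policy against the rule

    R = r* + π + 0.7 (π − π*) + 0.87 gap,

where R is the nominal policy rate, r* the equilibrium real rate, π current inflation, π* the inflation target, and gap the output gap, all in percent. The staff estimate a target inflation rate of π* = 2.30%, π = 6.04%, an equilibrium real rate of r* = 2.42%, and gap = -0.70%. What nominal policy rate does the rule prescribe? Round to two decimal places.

R = 2.42 + 6.04 + 0.7 × (6.04 − 2.30) + 0.87 × (-0.70)
   = 2.42 + 6.04 + 2.618 − 0.609 = 10.47

10.47%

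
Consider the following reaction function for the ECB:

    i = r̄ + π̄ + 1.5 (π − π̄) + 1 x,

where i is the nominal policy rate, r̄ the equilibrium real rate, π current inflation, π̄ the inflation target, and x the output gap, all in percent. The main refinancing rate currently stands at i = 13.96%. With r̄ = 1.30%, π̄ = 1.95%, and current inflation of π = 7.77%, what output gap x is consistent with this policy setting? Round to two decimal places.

1 x = 13.96 − 1.30 − 1.95 − 1.5 × (7.77 − 1.95) = 1.98
x = 1.98 / 1 = 1.98

1.98%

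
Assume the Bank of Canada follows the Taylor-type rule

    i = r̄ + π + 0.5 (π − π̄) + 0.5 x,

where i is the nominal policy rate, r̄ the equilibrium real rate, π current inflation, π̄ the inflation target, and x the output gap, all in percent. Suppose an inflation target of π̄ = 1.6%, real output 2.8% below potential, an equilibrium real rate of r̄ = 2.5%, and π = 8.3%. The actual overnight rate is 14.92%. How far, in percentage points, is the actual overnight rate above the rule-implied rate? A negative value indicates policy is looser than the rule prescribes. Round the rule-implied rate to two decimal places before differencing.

Output 2.8% below potential → x = -2.8.
i = 2.5 + 8.3 + 0.5 × (8.3 − 1.6) + 0.5 × (-2.8)
   = 2.5 + 8.3 + 3.35 − 1.4 = 12.75
Deviation = 14.92 − 12.75 = 2.17 pp.

2.17 pp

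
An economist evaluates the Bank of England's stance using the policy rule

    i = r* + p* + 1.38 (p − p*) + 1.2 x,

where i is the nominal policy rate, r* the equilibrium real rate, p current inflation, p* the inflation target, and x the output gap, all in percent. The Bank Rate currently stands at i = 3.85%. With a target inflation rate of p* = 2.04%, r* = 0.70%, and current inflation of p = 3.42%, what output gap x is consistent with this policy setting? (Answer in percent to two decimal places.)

-0.66%

1.2 x = 3.85 − 0.70 − 2.04 − 1.38 × (3.42 − 2.04) = -0.7944
x = -0.7944 / 1.2 = -0.66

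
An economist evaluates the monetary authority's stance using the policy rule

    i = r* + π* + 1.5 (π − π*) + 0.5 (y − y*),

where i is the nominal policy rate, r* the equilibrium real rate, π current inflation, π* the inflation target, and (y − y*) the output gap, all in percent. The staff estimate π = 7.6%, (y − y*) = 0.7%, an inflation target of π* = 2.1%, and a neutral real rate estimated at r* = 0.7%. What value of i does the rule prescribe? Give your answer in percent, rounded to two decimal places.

11.40%

i = 0.7 + 2.1 + 1.5 × (7.6 − 2.1) + 0.5 × 0.7
   = 0.7 + 2.1 + 8.25 + 0.35 = 11.40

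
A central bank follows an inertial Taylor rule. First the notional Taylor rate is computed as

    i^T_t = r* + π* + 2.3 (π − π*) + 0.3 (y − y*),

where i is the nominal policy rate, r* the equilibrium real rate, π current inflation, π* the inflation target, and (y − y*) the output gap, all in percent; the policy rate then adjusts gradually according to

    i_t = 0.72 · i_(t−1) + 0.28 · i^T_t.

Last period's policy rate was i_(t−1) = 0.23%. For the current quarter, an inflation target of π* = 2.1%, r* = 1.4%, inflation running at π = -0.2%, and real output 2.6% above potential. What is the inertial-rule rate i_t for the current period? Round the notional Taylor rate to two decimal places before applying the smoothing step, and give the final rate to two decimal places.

Output 2.6% above potential → (y − y*) = 2.6.
i^T_t = 1.4 + 2.1 + 2.3 × (-0.2 − 2.1) + 0.3 × 2.6
   = 1.4 + 2.1 − 5.29 + 0.78 = -1.01
i_t = 0.72 × 0.23 + 0.28 × (-1.01) = 0.1656 − 0.2828 = -0.12

-0.12%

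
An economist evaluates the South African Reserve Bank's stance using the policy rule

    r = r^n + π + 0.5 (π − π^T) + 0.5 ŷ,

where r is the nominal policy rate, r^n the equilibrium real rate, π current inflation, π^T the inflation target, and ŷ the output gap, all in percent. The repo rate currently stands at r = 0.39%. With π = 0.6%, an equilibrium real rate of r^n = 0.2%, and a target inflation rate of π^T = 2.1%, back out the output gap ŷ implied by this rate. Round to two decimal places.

0.68%

0.5 ŷ = 0.39 − 0.2 − 0.6 − 0.5 × (0.6 − 2.1) = 0.34
ŷ = 0.34 / 0.5 = 0.68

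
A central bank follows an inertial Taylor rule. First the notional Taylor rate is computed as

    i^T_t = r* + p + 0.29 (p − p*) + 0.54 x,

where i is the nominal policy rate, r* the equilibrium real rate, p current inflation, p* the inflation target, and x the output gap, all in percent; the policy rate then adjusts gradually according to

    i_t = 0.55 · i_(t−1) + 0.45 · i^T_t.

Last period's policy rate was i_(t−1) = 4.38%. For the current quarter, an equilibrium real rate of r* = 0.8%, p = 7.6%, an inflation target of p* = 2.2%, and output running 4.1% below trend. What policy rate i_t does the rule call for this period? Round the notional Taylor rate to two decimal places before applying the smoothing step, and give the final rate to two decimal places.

5.90%

Output 4.1% below potential → x = -4.1.
i^T_t = 0.8 + 7.6 + 0.29 × (7.6 − 2.2) + 0.54 × (-4.1)
   = 0.8 + 7.6 + 1.566 − 2.214 = 7.75
i_t = 0.55 × 4.38 + 0.45 × 7.75 = 2.409 + 3.4875 = 5.90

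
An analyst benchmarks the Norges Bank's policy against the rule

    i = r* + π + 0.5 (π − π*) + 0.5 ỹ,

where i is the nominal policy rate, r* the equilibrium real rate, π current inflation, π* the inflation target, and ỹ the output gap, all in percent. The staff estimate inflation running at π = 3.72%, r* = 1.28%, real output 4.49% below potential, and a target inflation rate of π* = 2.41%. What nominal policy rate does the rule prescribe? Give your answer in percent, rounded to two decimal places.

Output 4.49% below potential → ỹ = -4.49.
i = 1.28 + 3.72 + 0.5 × (3.72 − 2.41) + 0.5 × (-4.49)
   = 1.28 + 3.72 + 0.655 − 2.245 = 3.41

3.41%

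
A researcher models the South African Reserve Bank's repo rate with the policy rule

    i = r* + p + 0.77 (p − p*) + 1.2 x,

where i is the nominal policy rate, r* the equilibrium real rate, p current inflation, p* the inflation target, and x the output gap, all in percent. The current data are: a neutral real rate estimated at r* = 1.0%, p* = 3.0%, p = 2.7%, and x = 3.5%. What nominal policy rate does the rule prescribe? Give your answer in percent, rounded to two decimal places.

i = 1.0 + 2.7 + 0.77 × (2.7 − 3.0) + 1.2 × 3.5
   = 1.0 + 2.7 − 0.231 + 4.2 = 7.67

7.67%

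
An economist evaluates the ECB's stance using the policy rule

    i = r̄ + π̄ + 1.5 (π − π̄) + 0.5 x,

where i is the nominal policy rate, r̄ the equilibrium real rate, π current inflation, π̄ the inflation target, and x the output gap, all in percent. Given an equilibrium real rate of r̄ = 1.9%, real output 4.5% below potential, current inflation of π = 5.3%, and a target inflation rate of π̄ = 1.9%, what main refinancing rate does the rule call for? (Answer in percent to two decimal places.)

6.65%

Output 4.5% below potential → x = -4.5.
i = 1.9 + 1.9 + 1.5 × (5.3 − 1.9) + 0.5 × (-4.5)
   = 1.9 + 1.9 + 5.1 − 2.25 = 6.65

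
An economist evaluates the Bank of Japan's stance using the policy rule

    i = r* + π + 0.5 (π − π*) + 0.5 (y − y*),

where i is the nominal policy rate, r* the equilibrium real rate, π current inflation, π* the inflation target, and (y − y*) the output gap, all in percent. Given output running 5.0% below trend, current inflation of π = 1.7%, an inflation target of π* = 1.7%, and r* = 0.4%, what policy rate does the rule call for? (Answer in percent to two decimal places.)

-0.40%

Output 5.0% below potential → (y − y*) = -5.0.
i = 0.4 + 1.7 + 0.5 × (1.7 − 1.7) + 0.5 × (-5.0)
   = 0.4 + 1.7 + 0 − 2.5 = -0.40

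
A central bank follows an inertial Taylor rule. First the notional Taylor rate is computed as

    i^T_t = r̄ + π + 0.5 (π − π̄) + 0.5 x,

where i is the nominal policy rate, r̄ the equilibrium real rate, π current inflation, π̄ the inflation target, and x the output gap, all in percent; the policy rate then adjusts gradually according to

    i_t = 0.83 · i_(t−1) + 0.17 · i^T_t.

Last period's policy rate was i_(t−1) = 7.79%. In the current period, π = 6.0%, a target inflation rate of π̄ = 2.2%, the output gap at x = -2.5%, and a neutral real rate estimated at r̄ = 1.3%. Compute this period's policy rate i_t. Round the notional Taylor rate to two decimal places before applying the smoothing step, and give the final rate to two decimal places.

i^T_t = 1.3 + 6.0 + 0.5 × (6.0 − 2.2) + 0.5 × (-2.5)
   = 1.3 + 6 + 1.9 − 1.25 = 7.95
i_t = 0.83 × 7.79 + 0.17 × 7.95 = 6.4657 + 1.3515 = 7.82

7.82%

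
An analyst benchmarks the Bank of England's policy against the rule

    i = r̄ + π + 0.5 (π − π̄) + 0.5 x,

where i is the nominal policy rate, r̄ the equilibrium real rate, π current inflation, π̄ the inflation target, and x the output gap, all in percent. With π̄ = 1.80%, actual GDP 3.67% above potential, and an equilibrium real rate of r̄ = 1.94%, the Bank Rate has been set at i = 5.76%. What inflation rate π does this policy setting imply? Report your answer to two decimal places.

Output 3.67% above potential → x = 3.67.
Collecting π: i = r̄ + (1 + 0.5) π − 0.5 π̄ + 0.5 x
1.5 π = 5.76 − 1.94 + 0.5 × 1.80 − 0.5 × 3.67 = 2.885
π = 2.885 / 1.5 = 1.92

1.92%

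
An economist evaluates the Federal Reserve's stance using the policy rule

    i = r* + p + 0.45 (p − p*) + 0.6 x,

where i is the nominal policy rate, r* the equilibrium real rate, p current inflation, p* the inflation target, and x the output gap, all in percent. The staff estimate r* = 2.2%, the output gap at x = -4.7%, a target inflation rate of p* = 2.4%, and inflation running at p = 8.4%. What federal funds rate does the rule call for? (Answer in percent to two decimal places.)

i = 2.2 + 8.4 + 0.45 × (8.4 − 2.4) + 0.6 × (-4.7)
   = 2.2 + 8.4 + 2.7 − 2.82 = 10.48

10.48%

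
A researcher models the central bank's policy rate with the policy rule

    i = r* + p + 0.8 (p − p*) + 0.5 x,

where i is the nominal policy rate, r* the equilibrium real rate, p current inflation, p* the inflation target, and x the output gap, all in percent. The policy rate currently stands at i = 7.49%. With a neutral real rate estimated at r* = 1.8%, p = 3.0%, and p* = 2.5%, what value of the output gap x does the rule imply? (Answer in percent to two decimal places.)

0.5 x = 7.49 − 1.8 − 3.0 − 0.8 × (3.0 − 2.5) = 2.29
x = 2.29 / 0.5 = 4.58

4.58%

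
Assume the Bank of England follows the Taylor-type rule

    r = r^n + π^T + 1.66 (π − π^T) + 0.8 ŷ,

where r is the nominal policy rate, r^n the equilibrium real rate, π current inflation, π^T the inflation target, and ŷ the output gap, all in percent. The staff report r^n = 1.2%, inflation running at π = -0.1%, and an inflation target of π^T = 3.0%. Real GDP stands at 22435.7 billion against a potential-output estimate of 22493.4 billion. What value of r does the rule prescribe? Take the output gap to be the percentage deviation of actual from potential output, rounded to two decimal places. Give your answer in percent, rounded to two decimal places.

-1.15%

Output gap = 100 × (22435.7 − 22493.4) / 22493.4 = -0.26%.
r = 1.20 + 3.00 + 1.66 × (-0.10 − 3.00) + 0.8 × (-0.26)
   = 1.20 + 3 − 5.146 − 0.208 = -1.15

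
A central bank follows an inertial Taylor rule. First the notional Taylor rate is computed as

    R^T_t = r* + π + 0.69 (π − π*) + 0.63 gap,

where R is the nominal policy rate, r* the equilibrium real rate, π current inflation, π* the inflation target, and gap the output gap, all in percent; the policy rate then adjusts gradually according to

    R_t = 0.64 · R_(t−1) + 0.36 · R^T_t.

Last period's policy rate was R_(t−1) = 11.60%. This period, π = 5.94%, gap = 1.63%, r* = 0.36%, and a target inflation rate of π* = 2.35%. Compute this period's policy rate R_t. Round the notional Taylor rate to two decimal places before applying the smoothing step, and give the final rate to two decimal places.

R^T_t = 0.36 + 5.94 + 0.69 × (5.94 − 2.35) + 0.63 × 1.63
   = 0.36 + 5.94 + 2.4771 + 1.0269 = 9.80
R_t = 0.64 × 11.60 + 0.36 × 9.80 = 7.424 + 3.528 = 10.95

10.95%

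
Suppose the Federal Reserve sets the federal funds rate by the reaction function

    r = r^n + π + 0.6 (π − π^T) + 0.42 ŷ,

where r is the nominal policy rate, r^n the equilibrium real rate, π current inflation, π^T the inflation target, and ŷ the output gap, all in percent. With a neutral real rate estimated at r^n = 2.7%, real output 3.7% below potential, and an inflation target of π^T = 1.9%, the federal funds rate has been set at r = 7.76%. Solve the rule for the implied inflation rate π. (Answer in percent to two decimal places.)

4.85%

Output 3.7% below potential → ŷ = -3.7.
Collecting π: r = r^n + (1 + 0.6) π − 0.6 π^T + 0.42 ŷ
1.6 π = 7.76 − 2.7 + 0.6 × 1.9 − 0.42 × (-3.7) = 7.754
π = 7.754 / 1.6 = 4.85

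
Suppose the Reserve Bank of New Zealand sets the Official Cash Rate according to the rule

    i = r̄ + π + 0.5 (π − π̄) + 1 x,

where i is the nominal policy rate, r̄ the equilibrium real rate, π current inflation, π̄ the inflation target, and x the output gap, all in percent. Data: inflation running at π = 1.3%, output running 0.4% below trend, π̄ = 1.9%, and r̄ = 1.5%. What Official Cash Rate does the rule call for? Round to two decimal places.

Output 0.4% below potential → x = -0.4.
i = 1.5 + 1.3 + 0.5 × (1.3 − 1.9) + 1 × (-0.4)
   = 1.5 + 1.3 − 0.3 − 0.4 = 2.10

2.10%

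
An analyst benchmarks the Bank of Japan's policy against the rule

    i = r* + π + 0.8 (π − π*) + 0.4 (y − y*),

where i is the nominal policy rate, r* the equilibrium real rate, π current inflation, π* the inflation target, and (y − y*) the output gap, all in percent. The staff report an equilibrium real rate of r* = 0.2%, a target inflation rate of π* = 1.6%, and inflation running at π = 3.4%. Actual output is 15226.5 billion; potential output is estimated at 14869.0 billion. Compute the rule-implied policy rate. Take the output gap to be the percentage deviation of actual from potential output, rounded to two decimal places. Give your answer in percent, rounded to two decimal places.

6.00%

Output gap = 100 × (15226.5 − 14869.0) / 14869.0 = 2.40%.
i = 0.20 + 3.40 + 0.8 × (3.40 − 1.60) + 0.4 × 2.40
   = 0.20 + 3.4 + 1.44 + 0.96 = 6.00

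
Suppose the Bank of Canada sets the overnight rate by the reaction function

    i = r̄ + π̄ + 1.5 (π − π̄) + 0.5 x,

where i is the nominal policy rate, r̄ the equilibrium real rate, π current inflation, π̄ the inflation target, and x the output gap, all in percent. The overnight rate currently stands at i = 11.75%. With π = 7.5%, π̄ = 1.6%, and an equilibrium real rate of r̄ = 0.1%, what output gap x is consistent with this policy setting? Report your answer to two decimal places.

2.40%

0.5 x = 11.75 − 0.1 − 1.6 − 1.5 × (7.5 − 1.6) = 1.2
x = 1.2 / 0.5 = 2.40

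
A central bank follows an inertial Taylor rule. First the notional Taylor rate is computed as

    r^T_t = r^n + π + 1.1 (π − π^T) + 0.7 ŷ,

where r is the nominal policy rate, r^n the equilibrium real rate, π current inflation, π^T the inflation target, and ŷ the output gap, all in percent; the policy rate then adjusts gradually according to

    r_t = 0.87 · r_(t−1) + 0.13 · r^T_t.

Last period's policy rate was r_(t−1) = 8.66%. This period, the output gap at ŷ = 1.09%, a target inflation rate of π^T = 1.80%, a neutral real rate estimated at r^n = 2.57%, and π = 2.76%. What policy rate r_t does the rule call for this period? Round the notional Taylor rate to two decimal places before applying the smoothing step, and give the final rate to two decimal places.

8.46%

r^T_t = 2.57 + 2.76 + 1.1 × (2.76 − 1.80) + 0.7 × 1.09
   = 2.57 + 2.76 + 1.056 + 0.763 = 7.15
r_t = 0.87 × 8.66 + 0.13 × 7.15 = 7.5342 + 0.9295 = 8.46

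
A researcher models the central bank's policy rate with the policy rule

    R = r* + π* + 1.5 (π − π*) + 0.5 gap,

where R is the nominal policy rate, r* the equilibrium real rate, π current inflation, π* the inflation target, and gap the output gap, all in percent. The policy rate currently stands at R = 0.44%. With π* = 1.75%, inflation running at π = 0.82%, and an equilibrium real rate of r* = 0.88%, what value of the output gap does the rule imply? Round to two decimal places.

0.5 gap = 0.44 − 0.88 − 1.75 − 1.5 × (0.82 − 1.75) = -0.795
gap = -0.795 / 0.5 = -1.59

-1.59%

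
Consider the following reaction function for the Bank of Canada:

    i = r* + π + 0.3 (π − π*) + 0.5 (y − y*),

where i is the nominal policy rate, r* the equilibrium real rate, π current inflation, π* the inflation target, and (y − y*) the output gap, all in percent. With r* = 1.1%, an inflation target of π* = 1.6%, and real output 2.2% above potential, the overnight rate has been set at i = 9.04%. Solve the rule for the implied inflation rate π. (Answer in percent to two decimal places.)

5.63%

Output 2.2% above potential → (y − y*) = 2.2.
Collecting π: i = r* + (1 + 0.3) π − 0.3 π* + 0.5 (y − y*)
1.3 π = 9.04 − 1.1 + 0.3 × 1.6 − 0.5 × 2.2 = 7.32
π = 7.32 / 1.3 = 5.63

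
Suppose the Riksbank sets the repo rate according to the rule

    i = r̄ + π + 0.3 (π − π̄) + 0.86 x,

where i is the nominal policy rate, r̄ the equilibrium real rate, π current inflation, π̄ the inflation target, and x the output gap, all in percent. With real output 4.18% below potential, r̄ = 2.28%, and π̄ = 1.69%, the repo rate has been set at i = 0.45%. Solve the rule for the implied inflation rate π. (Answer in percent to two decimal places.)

Output 4.18% below potential → x = -4.18.
Collecting π: i = r̄ + (1 + 0.3) π − 0.3 π̄ + 0.86 x
1.3 π = 0.45 − 2.28 + 0.3 × 1.69 − 0.86 × (-4.18) = 2.2718
π = 2.2718 / 1.3 = 1.75

1.75%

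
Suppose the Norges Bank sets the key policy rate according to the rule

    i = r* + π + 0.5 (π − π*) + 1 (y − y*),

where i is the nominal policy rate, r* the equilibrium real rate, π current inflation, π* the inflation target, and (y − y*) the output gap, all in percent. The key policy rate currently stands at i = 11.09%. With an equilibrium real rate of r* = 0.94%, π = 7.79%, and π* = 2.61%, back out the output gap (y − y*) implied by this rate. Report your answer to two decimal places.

-0.23%

1 (y − y*) = 11.09 − 0.94 − 7.79 − 0.5 × (7.79 − 2.61) = -0.23
(y − y*) = -0.23 / 1 = -0.23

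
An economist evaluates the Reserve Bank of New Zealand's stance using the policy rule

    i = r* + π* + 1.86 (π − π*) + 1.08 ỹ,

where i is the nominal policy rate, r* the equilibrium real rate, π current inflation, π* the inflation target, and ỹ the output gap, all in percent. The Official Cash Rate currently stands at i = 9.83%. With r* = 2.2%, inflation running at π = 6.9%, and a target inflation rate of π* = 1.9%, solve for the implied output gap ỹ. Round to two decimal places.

-3.31%

1.08 ỹ = 9.83 − 2.2 − 1.9 − 1.86 × (6.9 − 1.9) = -3.57
ỹ = -3.57 / 1.08 = -3.31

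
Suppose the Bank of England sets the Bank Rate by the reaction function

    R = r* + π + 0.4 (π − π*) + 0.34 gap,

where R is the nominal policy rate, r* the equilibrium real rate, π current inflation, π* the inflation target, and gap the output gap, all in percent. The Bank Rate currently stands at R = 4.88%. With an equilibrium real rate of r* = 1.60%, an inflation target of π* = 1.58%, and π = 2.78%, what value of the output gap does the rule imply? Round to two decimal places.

0.06%

0.34 gap = 4.88 − 1.60 − 2.78 − 0.4 × (2.78 − 1.58) = 0.02
gap = 0.02 / 0.34 = 0.06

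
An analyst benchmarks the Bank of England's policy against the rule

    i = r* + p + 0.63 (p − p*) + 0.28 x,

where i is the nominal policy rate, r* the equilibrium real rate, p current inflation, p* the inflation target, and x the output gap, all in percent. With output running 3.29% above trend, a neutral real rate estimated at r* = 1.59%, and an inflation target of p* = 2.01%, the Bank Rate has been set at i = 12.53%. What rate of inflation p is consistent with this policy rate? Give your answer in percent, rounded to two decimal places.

6.92%

Output 3.29% above potential → x = 3.29.
Collecting p: i = r* + (1 + 0.63) p − 0.63 p* + 0.28 x
1.63 p = 12.53 − 1.59 + 0.63 × 2.01 − 0.28 × 3.29 = 11.2851
p = 11.2851 / 1.63 = 6.92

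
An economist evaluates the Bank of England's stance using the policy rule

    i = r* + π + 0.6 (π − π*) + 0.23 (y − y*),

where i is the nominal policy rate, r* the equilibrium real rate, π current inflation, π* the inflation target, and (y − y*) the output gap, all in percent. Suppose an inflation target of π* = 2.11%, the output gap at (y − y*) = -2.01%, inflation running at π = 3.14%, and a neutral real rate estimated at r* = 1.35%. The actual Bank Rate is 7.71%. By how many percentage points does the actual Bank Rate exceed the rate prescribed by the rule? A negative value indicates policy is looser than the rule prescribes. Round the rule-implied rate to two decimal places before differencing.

i = 1.35 + 3.14 + 0.6 × (3.14 − 2.11) + 0.23 × (-2.01)
   = 1.35 + 3.14 + 0.618 − 0.4623 = 4.65
Deviation = 7.71 − 4.65 = 3.06 pp.

3.06 pp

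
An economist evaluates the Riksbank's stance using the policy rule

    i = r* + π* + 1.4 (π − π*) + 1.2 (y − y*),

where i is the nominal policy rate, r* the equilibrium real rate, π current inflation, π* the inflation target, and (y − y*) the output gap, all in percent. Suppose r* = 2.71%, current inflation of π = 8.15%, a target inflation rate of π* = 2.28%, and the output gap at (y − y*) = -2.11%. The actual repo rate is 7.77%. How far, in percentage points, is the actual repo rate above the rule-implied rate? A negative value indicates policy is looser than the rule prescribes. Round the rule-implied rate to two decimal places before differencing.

-2.91 pp

i = 2.71 + 2.28 + 1.4 × (8.15 − 2.28) + 1.2 × (-2.11)
   = 2.71 + 2.28 + 8.218 − 2.532 = 10.68
Deviation = 7.77 − 10.68 = -2.91 pp.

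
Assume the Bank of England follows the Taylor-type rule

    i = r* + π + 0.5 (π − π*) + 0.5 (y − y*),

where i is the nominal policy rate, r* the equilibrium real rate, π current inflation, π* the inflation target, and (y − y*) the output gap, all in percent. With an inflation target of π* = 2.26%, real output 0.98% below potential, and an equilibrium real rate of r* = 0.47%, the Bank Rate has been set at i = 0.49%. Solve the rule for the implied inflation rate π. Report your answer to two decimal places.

1.09%

Output 0.98% below potential → (y − y*) = -0.98.
Collecting π: i = r* + (1 + 0.5) π − 0.5 π* + 0.5 (y − y*)
1.5 π = 0.49 − 0.47 + 0.5 × 2.26 − 0.5 × (-0.98) = 1.64
π = 1.64 / 1.5 = 1.09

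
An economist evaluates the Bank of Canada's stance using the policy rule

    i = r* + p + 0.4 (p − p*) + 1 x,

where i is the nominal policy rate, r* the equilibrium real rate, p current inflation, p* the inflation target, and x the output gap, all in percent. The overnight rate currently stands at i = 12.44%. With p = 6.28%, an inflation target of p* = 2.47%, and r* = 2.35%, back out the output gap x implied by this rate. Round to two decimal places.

2.29%

1 x = 12.44 − 2.35 − 6.28 − 0.4 × (6.28 − 2.47) = 2.286
x = 2.286 / 1 = 2.29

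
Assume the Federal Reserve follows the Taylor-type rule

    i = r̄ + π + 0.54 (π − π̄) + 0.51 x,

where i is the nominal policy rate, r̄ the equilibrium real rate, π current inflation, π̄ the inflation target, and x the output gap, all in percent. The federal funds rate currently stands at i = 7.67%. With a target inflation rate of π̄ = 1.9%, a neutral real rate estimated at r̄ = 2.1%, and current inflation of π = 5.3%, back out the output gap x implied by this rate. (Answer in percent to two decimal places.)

0.51 x = 7.67 − 2.1 − 5.3 − 0.54 × (5.3 − 1.9) = -1.566
x = -1.566 / 0.51 = -3.07

-3.07%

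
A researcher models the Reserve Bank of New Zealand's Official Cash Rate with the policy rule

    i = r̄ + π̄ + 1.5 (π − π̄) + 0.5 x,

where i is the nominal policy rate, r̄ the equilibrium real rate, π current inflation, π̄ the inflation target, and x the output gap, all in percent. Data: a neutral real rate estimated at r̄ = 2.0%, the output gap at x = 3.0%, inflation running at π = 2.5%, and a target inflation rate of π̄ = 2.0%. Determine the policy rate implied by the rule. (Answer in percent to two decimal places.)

6.25%

i = 2.0 + 2.0 + 1.5 × (2.5 − 2.0) + 0.5 × 3.0
   = 2.0 + 2 + 0.75 + 1.5 = 6.25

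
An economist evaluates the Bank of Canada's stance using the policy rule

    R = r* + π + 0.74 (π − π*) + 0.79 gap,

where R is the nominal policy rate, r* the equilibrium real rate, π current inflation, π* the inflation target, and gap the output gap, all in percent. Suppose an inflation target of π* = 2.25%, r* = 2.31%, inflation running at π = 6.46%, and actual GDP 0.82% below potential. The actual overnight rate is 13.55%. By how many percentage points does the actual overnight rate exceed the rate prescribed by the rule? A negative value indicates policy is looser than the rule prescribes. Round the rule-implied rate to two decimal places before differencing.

2.31 pp

Output 0.82% below potential → gap = -0.82.
R = 2.31 + 6.46 + 0.74 × (6.46 − 2.25) + 0.79 × (-0.82)
   = 2.31 + 6.46 + 3.1154 − 0.6478 = 11.24
Deviation = 13.55 − 11.24 = 2.31 pp.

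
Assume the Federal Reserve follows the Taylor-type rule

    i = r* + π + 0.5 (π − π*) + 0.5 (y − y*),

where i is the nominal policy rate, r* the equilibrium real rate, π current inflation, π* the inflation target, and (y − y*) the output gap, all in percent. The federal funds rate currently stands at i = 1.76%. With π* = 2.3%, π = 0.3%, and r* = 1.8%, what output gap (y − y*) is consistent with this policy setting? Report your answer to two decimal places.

0.5 (y − y*) = 1.76 − 1.8 − 0.3 − 0.5 × (0.3 − 2.3) = 0.66
(y − y*) = 0.66 / 0.5 = 1.32

1.32%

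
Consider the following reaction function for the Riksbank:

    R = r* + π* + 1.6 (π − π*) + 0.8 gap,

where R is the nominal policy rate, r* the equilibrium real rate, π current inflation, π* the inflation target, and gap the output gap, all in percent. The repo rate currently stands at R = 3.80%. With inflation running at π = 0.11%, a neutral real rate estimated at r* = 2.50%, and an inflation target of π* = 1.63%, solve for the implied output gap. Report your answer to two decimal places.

0.8 gap = 3.80 − 2.50 − 1.63 − 1.6 × (0.11 − 1.63) = 2.102
gap = 2.102 / 0.8 = 2.63

2.63%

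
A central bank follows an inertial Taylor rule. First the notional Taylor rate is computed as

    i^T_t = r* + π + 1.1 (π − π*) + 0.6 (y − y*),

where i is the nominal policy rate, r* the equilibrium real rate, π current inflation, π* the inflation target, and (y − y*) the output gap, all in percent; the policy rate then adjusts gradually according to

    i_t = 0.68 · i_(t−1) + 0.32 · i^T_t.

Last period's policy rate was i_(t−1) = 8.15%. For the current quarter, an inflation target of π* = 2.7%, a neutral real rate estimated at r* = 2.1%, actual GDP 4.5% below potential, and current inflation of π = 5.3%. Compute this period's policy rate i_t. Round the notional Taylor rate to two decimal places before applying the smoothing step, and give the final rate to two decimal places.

Output 4.5% below potential → (y − y*) = -4.5.
i^T_t = 2.1 + 5.3 + 1.1 × (5.3 − 2.7) + 0.6 × (-4.5)
   = 2.1 + 5.3 + 2.86 − 2.7 = 7.56
i_t = 0.68 × 8.15 + 0.32 × 7.56 = 5.542 + 2.4192 = 7.96

7.96%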